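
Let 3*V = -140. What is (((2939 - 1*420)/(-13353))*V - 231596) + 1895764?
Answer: 66665258572/40059 ≈ 1.6642e+6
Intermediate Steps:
V = -140/3 (V = (⅓)*(-140) = -140/3 ≈ -46.667)
(((2939 - 1*420)/(-13353))*V - 231596) + 1895764 = (((2939 - 1*420)/(-13353))*(-140/3) - 231596) + 1895764 = (((2939 - 420)*(-1/13353))*(-140/3) - 231596) + 1895764 = ((2519*(-1/13353))*(-140/3) - 231596) + 1895764 = (-2519/13353*(-140/3) - 231596) + 1895764 = (352660/40059 - 231596) + 1895764 = -9277151504/40059 + 1895764 = 66665258572/40059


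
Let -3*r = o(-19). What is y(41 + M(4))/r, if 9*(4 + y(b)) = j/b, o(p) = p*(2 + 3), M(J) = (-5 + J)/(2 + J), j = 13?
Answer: -2914/23275 ≈ -0.12520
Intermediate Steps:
M(J) = (-5 + J)/(2 + J)
o(p) = 5*p (o(p) = p*5 = 5*p)
r = 95/3 (r = -5*(-19)/3 = -1/3*(-95) = 95/3 ≈ 31.667)
y(b) = -4 + 13/(9*b) (y(b) = -4 + (13/b)/9 = -4 + 13/(9*b))
y(41 + M(4))/r = (-4 + 13/(9*(41 + (-5 + 4)/(2 + 4))))/(95/3) = (-4 + 13/(9*(41 - 1/6)))*(3/95) = (-4 + 13/(9*(245/6)))*(3/95) = (-4 + (13/9)*(6/245))*(3/95) = (-4 + 26/735)*(3/95) = -2914/735*3/95 = -2914/23275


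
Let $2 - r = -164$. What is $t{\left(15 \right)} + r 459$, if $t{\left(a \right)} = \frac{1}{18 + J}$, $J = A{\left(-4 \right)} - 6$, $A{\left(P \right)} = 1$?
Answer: $\frac{990523}{13} \approx 76194.0$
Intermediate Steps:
$r = 166$ ($r = 2 - -164 = 2 + 164 = 166$)
$J = -5$ ($J = 1 - 6 = -5$)
$t{\left(a \right)} = \frac{1}{13}$ ($t{\left(a \right)} = \frac{1}{18 - 5} = \frac{1}{13}$)
$t{\left(15 \right)} + r 459 = \frac{1}{13} + 166 \cdot 459 = \frac{1}{13} + 76194 = \frac{990523}{13}$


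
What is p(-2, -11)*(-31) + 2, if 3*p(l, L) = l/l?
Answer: -25/3 ≈ -8.3333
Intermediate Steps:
p(l, L) = ⅓ (p(l, L) = (l/l)/3 = (⅓)*1 = ⅓)
p(-2, -11)*(-31) + 2 = (⅓)*(-31) + 2 = -31/3 + 2 = -25/3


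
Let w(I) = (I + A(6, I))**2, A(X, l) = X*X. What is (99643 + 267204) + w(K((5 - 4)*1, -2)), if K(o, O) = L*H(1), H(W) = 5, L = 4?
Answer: 369983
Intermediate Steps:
A(X, l) = X**2
K(o, O) = 20 (K(o, O) = 4*5 = 20)
w(I) = (36 + I)**2 (w(I) = (I + 6**2)**2 = (I + 36)**2 = (36 + I)**2)
(99643 + 267204) + w(K((5 - 4)*1, -2)) = (99643 + 267204) + (36 + 20)**2 = 366847 + 56**2 = 366847 + 3136 = 369983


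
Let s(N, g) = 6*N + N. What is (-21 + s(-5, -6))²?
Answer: 3136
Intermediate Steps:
s(N, g) = 7*N
(-21 + s(-5, -6))² = (-21 + 7*(-5))² = (-21 - 35)² = (-56)² = 3136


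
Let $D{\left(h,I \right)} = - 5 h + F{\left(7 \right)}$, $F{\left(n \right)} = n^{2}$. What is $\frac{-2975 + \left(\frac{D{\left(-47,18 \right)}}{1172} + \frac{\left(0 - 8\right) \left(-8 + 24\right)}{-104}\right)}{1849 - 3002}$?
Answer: $\frac{11326164}{4391777} \approx 2.5789$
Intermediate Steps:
$D{\left(h,I \right)} = 49 - 5 h$ ($D{\left(h,I \right)} = - 5 h + 7^{2} = - 5 h + 49 = 49 - 5 h$)
$\frac{-2975 + \left(\frac{D{\left(-47,18 \right)}}{1172} + \frac{\left(0 - 8\right) \left(-8 + 24\right)}{-104}\right)}{1849 - 3002} = \frac{-2975 + \left(\frac{49 - -235}{1172} + \frac{\left(0 - 8\right) \left(-8 + 24\right)}{-104}\right)}{1849 - 3002} = \frac{-2975 + \left(\left(49 + 235\right) \frac{1}{1172} + \left(-8\right) 16 \left(- \frac{1}{104}\right)\right)}{-1153} = \left(-2975 + \left(284 \cdot \frac{1}{1172} - - \frac{16}{13}\right)\right) \left(- \frac{1}{1153}\right) = \left(-2975 + \left(\frac{71}{293} + \frac{16}{13}\right)\right) \left(- \frac{1}{1153}\right) = \left(-2975 + \frac{5611}{3809}\right) \left(- \frac{1}{1153}\right) = \left(- \frac{11326164}{3809}\right) \left(- \frac{1}{1153}\right) = \frac{11326164}{4391777}$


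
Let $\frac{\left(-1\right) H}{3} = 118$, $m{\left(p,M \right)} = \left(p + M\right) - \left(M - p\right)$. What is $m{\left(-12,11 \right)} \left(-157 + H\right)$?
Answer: $12264$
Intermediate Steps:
$m{\left(p,M \right)} = 2 p$ ($m{\left(p,M \right)} = \left(M + p\right) - \left(M - p\right) = 2 p$)
$H = -354$ ($H = \left(-3\right) 118 = -354$)
$m{\left(-12,11 \right)} \left(-157 + H\right) = 2 \left(-12\right) \left(-157 - 354\right) = \left(-24\right) \left(-511\right) = 12264$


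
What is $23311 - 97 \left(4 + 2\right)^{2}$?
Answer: $19819$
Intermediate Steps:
$23311 - 97 \left(4 + 2\right)^{2} = 23311 - 97 \cdot 6^{2} = 23311 - 3492 = 19819$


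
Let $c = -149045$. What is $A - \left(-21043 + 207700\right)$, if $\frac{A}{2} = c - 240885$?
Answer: $-966517$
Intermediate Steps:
$A = -779860$ ($A = 2 \left(-149045 - 240885\right) = 2 \left(-389930\right) = -779860$)
$A - \left(-21043 + 207700\right) = -779860 - \left(-21043 + 207700\right) = -779860 - 186657 = -966517$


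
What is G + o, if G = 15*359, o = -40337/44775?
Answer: 241073038/44775 ≈ 5384.1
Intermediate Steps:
o = -40337/44775 (o = -40337*1/44775 = -40337/44775 ≈ -0.90088)
G = 5385
G + o = 5385 - 40337/44775 = 241073038/44775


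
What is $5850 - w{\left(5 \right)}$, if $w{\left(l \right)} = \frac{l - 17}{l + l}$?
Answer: $\frac{29256}{5} \approx 5851.2$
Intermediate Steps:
$w{\left(l \right)} = \frac{-17 + l}{2 l}$
$5850 - w{\left(5 \right)} = 5850 - \frac{-17 + 5}{2 \cdot 5} = 5850 - \frac{1}{2} \cdot \frac{1}{5} \left(-12\right) = 5850 - - \frac{6}{5} = 5850 + \frac{6}{5} = \frac{29256}{5}$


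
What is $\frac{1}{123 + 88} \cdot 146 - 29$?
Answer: $- \frac{5973}{211} \approx -28.308$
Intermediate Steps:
$\frac{1}{123 + 88} \cdot 146 - 29 = \frac{1}{211} \cdot 146 - 29 = \frac{146}{211} - 29 = - \frac{5973}{211}$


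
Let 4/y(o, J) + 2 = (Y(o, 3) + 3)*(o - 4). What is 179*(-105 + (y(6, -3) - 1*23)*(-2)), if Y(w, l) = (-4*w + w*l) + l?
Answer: -9845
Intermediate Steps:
Y(w, l) = l - 4*w + l*w (Y(w, l) = (-4*w + l*w) + l = l - 4*w + l*w)
y(o, J) = 4/(-2 + (-4 + o)*(6 - o)) (y(o, J) = 4/(-2 + ((3 - 4*o + 3*o) + 3)*(o - 4)) = 4/(-2 + ((3 - o) + 3)*(-4 + o)) = 4/(-2 + (6 - o)*(-4 + o)) = 4/(-2 + (-4 + o)*(6 - o)))
179*(-105 + (y(6, -3) - 1*23)*(-2)) = 179*(-105 + (4/(-26 - 1*6² + 10*6) - 1*23)*(-2)) = 179*(-105 + (4/(-26 - 1*36 + 60) - 23)*(-2)) = 179*(-105 + (4/(-26 - 36 + 60) - 23)*(-2)) = 179*(-105 + (4/(-2) - 23)*(-2)) = 179*(-105 + (4*(-½) - 23)*(-2)) = 179*(-105 + (-2 - 23)*(-2)) = 179*(-105 - 25*(-2)) = 179*(-105 + 50) = 179*(-55) = -9845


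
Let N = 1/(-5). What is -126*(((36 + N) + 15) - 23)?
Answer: -17514/5 ≈ -3502.8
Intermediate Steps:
N = -1/5 ≈ -0.20000
-126*(((36 + N) + 15) - 23) = -126*(((36 - 1/5) + 15) - 23) = -126*((179/5 + 15) - 23) = -126*(254/5 - 23) = -126*139/5 = -17514/5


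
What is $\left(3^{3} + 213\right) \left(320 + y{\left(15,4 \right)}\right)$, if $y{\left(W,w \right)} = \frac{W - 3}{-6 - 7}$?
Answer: $\frac{995520}{13} \approx 76579.0$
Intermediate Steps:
$y{\left(W,w \right)} = \frac{3}{13} - \frac{W}{13}$ ($y{\left(W,w \right)} = \frac{-3 + W}{-13} = \left(-3 + W\right) \left(- \frac{1}{13}\right) = \frac{3}{13} - \frac{W}{13}$)
$\left(3^{3} + 213\right) \left(320 + y{\left(15,4 \right)}\right) = \left(3^{3} + 213\right) \left(320 + \left(\frac{3}{13} - \frac{15}{13}\right)\right) = \left(27 + 213\right) \left(320 + \left(\frac{3}{13} - \frac{15}{13}\right)\right) = 240 \left(320 - \frac{12}{13}\right) = 240 \cdot \frac{4148}{13} = \frac{995520}{13}$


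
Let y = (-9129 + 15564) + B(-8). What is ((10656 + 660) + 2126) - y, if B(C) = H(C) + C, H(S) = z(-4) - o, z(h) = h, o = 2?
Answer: 7021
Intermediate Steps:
H(S) = -6 (H(S) = -4 - 1*2 = -4 - 2 = -6)
B(C) = -6 + C
y = 6421 (y = (-9129 + 15564) + (-6 - 8) = 6435 - 14 = 6421)
((10656 + 660) + 2126) - y = ((10656 + 660) + 2126) - 1*6421 = (11316 + 2126) - 6421 = 13442 - 6421 = 7021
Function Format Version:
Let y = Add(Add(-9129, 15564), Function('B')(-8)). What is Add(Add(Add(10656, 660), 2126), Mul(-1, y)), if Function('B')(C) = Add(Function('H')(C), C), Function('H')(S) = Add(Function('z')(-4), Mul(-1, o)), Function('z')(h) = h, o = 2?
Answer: 7021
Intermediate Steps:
Function('H')(S) = -6 (Function('H')(S) = Add(-4, Mul(-1, 2)) = Add(-4, -2) = -6)
Function('B')(C) = Add(-6, C)
y = 6421 (y = Add(Add(-9129, 15564), Add(-6, -8)) = Add(6435, -14) = 6421)
Add(Add(Add(10656, 660), 2126), Mul(-1, y)) = Add(Add(Add(10656, 660), 2126), Mul(-1, 6421)) = Add(Add(11316, 2126), -6421) = Add(13442, -6421) = 7021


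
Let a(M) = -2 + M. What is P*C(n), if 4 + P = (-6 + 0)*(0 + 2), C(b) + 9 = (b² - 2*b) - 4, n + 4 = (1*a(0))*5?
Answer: -3376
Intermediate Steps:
n = -14 (n = -4 + (1*(-2 + 0))*5 = -4 + (1*(-2))*5 = -4 - 2*5 = -4 - 10 = -14)
C(b) = -13 + b² - 2*b (C(b) = -9 + ((b² - 2*b) - 4) = -9 + (-4 + b² - 2*b) = -13 + b² - 2*b)
P = -16 (P = -4 + (-6 + 0)*(0 + 2) = -4 - 6*2 = -4 - 12 = -16)
P*C(n) = -16*(-13 + (-14)² - 2*(-14)) = -16*(-13 + 196 + 28) = -16*211 = -3376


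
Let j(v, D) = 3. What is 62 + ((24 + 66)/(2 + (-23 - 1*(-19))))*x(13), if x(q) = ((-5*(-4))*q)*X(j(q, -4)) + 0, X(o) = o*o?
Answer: -105238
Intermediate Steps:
X(o) = o²
x(q) = 180*q (x(q) = ((-5*(-4))*q)*3² + 0 = (20*q)*9 + 0 = 180*q + 0 = 180*q)
62 + ((24 + 66)/(2 + (-23 - 1*(-19))))*x(13) = 62 + ((24 + 66)/(2 + (-23 - 1*(-19))))*(180*13) = 62 + (90/(2 + (-23 + 19)))*2340 = 62 + (90/(2 - 4))*2340 = 62 + (90/(-2))*2340 = 62 + (90*(-½))*2340 = 62 - 45*2340 = 62 - 105300 = -105238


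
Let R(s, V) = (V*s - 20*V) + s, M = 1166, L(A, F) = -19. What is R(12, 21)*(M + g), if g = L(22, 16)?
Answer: -178932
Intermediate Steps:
R(s, V) = s - 20*V + V*s (R(s, V) = (-20*V + V*s) + s = s - 20*V + V*s)
g = -19
R(12, 21)*(M + g) = (12 - 20*21 + 21*12)*(1166 - 19) = (12 - 420 + 252)*1147 = -156*1147 = -178932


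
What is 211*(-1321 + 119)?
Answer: -253622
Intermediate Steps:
211*(-1321 + 119) = 211*(-1202) = -253622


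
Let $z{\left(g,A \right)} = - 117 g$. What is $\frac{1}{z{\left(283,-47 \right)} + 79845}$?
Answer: $\frac{1}{46734} \approx 2.1398 \cdot 10^{-5}$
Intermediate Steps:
$\frac{1}{z{\left(283,-47 \right)} + 79845} = \frac{1}{\left(-117\right) 283 + 79845} = \frac{1}{-33111 + 79845} = \frac{1}{46734}$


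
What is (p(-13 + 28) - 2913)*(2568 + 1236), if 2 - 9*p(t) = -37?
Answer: -11064568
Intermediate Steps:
p(t) = 13/3 (p(t) = 2/9 - ⅑*(-37) = 2/9 + 37/9 = 13/3)
(p(-13 + 28) - 2913)*(2568 + 1236) = (13/3 - 2913)*(2568 + 1236) = -8726/3*3804 = -11064568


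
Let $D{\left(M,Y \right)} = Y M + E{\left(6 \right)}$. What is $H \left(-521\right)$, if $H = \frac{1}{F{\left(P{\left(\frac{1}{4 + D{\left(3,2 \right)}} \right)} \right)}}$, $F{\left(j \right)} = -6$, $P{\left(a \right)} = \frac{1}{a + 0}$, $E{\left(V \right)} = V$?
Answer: $\frac{521}{6} \approx 86.833$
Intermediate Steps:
$D{\left(M,Y \right)} = 6 + M Y$ ($D{\left(M,Y \right)} = Y M + 6 = M Y + 6 = 6 + M Y$)
$P{\left(a \right)} = \frac{1}{a}$
$H = - \frac{1}{6}$ ($H = \frac{1}{-6} = - \frac{1}{6} \approx -0.16667$)
$H \left(-521\right) = \left(- \frac{1}{6}\right) \left(-521\right) = \frac{521}{6}$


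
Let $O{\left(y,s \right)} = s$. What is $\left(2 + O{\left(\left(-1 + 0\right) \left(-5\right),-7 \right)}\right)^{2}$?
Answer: $25$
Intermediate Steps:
$\left(2 + O{\left(\left(-1 + 0\right) \left(-5\right),-7 \right)}\right)^{2} = \left(2 - 7\right)^{2} = \left(-5\right)^{2} = 25$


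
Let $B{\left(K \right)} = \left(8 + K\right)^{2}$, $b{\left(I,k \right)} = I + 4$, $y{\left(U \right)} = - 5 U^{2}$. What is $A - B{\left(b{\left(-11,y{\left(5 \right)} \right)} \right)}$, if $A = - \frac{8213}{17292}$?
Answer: $- \frac{25505}{17292} \approx -1.475$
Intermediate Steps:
$b{\left(I,k \right)} = 4 + I$
$A = - \frac{8213}{17292}$ ($A = \left(-8213\right) \frac{1}{17292} = - \frac{8213}{17292} \approx -0.47496$)
$A - B{\left(b{\left(-11,y{\left(5 \right)} \right)} \right)} = - \frac{8213}{17292} - \left(8 + \left(4 - 11\right)\right)^{2} = - \frac{8213}{17292} - \left(8 - 7\right)^{2} = - \frac{8213}{17292} - 1^{2} = - \frac{8213}{17292} - 1 = - \frac{25505}{17292}$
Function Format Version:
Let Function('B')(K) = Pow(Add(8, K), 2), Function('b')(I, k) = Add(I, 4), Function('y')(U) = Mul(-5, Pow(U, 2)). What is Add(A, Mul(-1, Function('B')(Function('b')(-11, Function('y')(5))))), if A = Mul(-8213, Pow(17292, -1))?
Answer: Rational(-25505, 17292) ≈ -1.4750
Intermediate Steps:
Function('b')(I, k) = Add(4, I)
A = Rational(-8213, 17292) (A = Mul(-8213, Rational(1, 17292)) = Rational(-8213, 17292) ≈ -0.47496)
Add(A, Mul(-1, Function('B')(Function('b')(-11, Function('y')(5))))) = Add(Rational(-8213, 17292), Mul(-1, Pow(Add(8, Add(4, -11)), 2))) = Add(Rational(-8213, 17292), Mul(-1, Pow(Add(8, -7), 2))) = Add(Rational(-8213, 17292), Mul(-1, Pow(1, 2))) = Add(Rational(-8213, 17292), Mul(-1, 1)) = Add(Rational(-8213, 17292), -1) = Rational(-25505, 17292)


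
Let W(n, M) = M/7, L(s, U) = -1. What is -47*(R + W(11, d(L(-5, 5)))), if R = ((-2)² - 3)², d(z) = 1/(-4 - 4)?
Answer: -2585/56 ≈ -46.161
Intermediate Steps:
d(z) = -⅛ (d(z) = 1/(-8) = -⅛)
W(n, M) = M/7 (W(n, M) = M*(⅐) = M/7)
R = 1 (R = (4 - 3)² = 1² = 1)
-47*(R + W(11, d(L(-5, 5)))) = -47*(1 + (⅐)*(-⅛)) = -47*(1 - 1/56) = -47*55/56 = -2585/56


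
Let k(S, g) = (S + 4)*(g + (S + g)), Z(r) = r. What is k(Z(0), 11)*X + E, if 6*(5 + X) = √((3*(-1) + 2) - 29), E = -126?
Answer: -566 + 44*I*√30/3 ≈ -566.0 + 80.333*I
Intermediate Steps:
k(S, g) = (4 + S)*(S + 2*g)
X = -5 + I*√30/6 (X = -5 + √((3*(-1) + 2) - 29)/6 = -5 + √((-3 + 2) - 29)/6 = -5 + √(-1 - 29)/6 = -5 + √(-30)/6 = -5 + (I*√30)/6 = -5 + I*√30/6 ≈ -5.0 + 0.91287*I)
k(Z(0), 11)*X + E = (0² + 4*0 + 8*11 + 2*0*11)*(-5 + I*√30/6) - 126 = (0 + 0 + 88 + 0)*(-5 + I*√30/6) - 126 = 88*(-5 + I*√30/6) - 126 = (-440 + 44*I*√30/3) - 126 = -566 + 44*I*√30/3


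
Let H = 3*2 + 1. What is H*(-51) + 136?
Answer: -221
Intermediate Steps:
H = 7 (H = 6 + 1 = 7)
H*(-51) + 136 = 7*(-51) + 136 = -357 + 136 = -221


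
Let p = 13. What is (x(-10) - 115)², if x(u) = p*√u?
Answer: 11535 - 2990*I*√10 ≈ 11535.0 - 9455.2*I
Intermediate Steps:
x(u) = 13*√u
(x(-10) - 115)² = (13*√(-10) - 115)² = (13*(I*√10) - 115)² = (13*I*√10 - 115)² = (-115 + 13*I*√10)²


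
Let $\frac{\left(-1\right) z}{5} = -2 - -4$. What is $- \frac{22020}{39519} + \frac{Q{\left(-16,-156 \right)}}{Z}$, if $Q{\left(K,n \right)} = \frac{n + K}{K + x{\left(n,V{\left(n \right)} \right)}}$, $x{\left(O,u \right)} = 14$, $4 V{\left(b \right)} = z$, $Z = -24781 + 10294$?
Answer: $- \frac{35822486}{63612417} \approx -0.56314$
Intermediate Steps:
$Z = -14487$
$z = -10$ ($z = - 5 \left(-2 - -4\right) = - 5 \left(-2 + 4\right) = \left(-5\right) 2 = -10$)
$V{\left(b \right)} = - \frac{5}{2}$ ($V{\left(b \right)} = \frac{1}{4} \left(-10\right) = - \frac{5}{2}$)
$Q{\left(K,n \right)} = \frac{K + n}{14 + K}$ ($Q{\left(K,n \right)} = \frac{n + K}{K + 14} = \frac{K + n}{14 + K}$)
$- \frac{22020}{39519} + \frac{Q{\left(-16,-156 \right)}}{Z} = - \frac{22020}{39519} + \frac{\frac{1}{14 - 16} \left(-16 - 156\right)}{-14487} = \left(-22020\right) \frac{1}{39519} + \frac{1}{-2} \left(-172\right) \left(- \frac{1}{14487}\right) = - \frac{7340}{13173} + \left(- \frac{1}{2}\right) \left(-172\right) \left(- \frac{1}{14487}\right) = - \frac{7340}{13173} + 86 \left(- \frac{1}{14487}\right) = - \frac{7340}{13173} - \frac{86}{14487} = - \frac{35822486}{63612417}$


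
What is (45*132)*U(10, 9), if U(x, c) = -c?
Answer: -53460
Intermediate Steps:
(45*132)*U(10, 9) = (45*132)*(-1*9) = 5940*(-9) = -53460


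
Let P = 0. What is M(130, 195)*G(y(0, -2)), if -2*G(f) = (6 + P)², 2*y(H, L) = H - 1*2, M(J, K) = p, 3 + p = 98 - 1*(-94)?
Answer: -3402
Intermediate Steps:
p = 189 (p = -3 + (98 - 1*(-94)) = -3 + (98 + 94) = -3 + 192 = 189)
M(J, K) = 189
y(H, L) = -1 + H/2 (y(H, L) = (H - 1*2)/2 = (H - 2)/2 = (-2 + H)/2 = -1 + H/2)
G(f) = -18 (G(f) = -(6 + 0)²/2 = -½*6² = -½*36 = -18)
M(130, 195)*G(y(0, -2)) = 189*(-18) = -3402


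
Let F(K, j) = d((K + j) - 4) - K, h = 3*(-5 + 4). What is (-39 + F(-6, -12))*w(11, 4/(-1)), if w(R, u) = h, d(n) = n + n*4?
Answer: 429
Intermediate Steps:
h = -3 (h = 3*(-1) = -3)
d(n) = 5*n (d(n) = n + 4*n = 5*n)
w(R, u) = -3
F(K, j) = -20 + 4*K + 5*j (F(K, j) = 5*((K + j) - 4) - K = 5*(-4 + K + j) - K = (-20 + 5*K + 5*j) - K = -20 + 4*K + 5*j)
(-39 + F(-6, -12))*w(11, 4/(-1)) = (-39 + (-20 + 4*(-6) + 5*(-12)))*(-3) = (-39 + (-20 - 24 - 60))*(-3) = (-39 - 104)*(-3) = -143*(-3) = 429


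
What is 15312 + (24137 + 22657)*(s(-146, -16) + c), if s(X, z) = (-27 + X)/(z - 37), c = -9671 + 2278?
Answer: -18326339328/53 ≈ -3.4578e+8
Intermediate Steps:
c = -7393
s(X, z) = (-27 + X)/(-37 + z)
15312 + (24137 + 22657)*(s(-146, -16) + c) = 15312 + (24137 + 22657)*((-27 - 146)/(-37 - 16) - 7393) = 15312 + 46794*(-173/(-53) - 7393) = 15312 + 46794*(-1/53*(-173) - 7393) = 15312 + 46794*(173/53 - 7393) = 15312 + 46794*(-391656/53) = 15312 - 18327150864/53 = -18326339328/53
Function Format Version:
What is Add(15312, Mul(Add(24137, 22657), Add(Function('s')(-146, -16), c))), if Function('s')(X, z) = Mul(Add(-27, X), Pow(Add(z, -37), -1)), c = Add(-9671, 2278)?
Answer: Rational(-18326339328, 53) ≈ -3.4578e+8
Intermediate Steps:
c = -7393
Function('s')(X, z) = Mul(Pow(Add(-37, z), -1), Add(-27, X)) (Function('s')(X, z) = Mul(Add(-27, X), Pow(Add(-37, z), -1)) = Mul(Pow(Add(-37, z), -1), Add(-27, X)))
Add(15312, Mul(Add(24137, 22657), Add(Function('s')(-146, -16), c))) = Add(15312, Mul(Add(24137, 22657), Add(Mul(Pow(Add(-37, -16), -1), Add(-27, -146)), -7393))) = Add(15312, Mul(46794, Add(Mul(Pow(-53, -1), -173), -7393))) = Add(15312, Mul(46794, Add(Mul(Rational(-1, 53), -173), -7393))) = Add(15312, Mul(46794, Add(Rational(173, 53), -7393))) = Add(15312, Mul(46794, Rational(-391656, 53))) = Add(15312, Rational(-18327150864, 53)) = Rational(-18326339328, 53)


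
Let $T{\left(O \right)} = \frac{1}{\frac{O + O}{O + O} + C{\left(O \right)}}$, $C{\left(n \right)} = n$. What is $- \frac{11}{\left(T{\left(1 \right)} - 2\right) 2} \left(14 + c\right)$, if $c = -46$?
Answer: $- \frac{352}{3} \approx -117.33$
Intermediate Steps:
$T{\left(O \right)} = \frac{1}{1 + O}$ ($T{\left(O \right)} = \frac{1}{\frac{O + O}{O + O} + O} = \frac{1}{\frac{2 O}{2 O} + O} = \frac{1}{2 O \frac{1}{2 O} + O} = \frac{1}{1 + O}$)
$- \frac{11}{\left(T{\left(1 \right)} - 2\right) 2} \left(14 + c\right) = - \frac{11}{\left(\frac{1}{1 + 1} - 2\right) 2} \left(14 - 46\right) = - \frac{11}{\left(\frac{1}{2} - 2\right) 2} \left(-32\right) = - \frac{11}{\left(- \frac{3}{2}\right) 2} \left(-32\right) = - \frac{11}{-3} \left(-32\right) = \left(-11\right) \left(- \frac{1}{3}\right) \left(-32\right) = \frac{11}{3} \left(-32\right) = - \frac{352}{3}$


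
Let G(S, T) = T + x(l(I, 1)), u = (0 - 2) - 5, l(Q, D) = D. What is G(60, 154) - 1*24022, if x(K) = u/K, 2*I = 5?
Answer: -23875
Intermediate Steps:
I = 5/2 (I = (½)*5 = 5/2 ≈ 2.5000)
u = -7 (u = -2 - 5 = -7)
x(K) = -7/K
G(S, T) = -7 + T (G(S, T) = T - 7/1 = T - 7*1 = T - 7 = -7 + T)
G(60, 154) - 1*24022 = (-7 + 154) - 1*24022 = 147 - 24022 = -23875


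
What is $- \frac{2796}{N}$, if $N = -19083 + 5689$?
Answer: $\frac{1398}{6697} \approx 0.20875$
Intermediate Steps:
$N = -13394$
$- \frac{2796}{N} = - \frac{2796}{-13394} = \left(-2796\right) \left(- \frac{1}{13394}\right) = \frac{1398}{6697}$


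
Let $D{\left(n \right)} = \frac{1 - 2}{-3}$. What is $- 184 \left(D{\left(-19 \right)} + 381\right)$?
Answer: $- \frac{210496}{3} \approx -70165.0$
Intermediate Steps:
$D{\left(n \right)} = \frac{1}{3}$ ($D{\left(n \right)} = \left(- \frac{1}{3}\right) \left(-1\right) = \frac{1}{3}$)
$- 184 \left(D{\left(-19 \right)} + 381\right) = - 184 \left(\frac{1}{3} + 381\right) = \left(-184\right) \frac{1144}{3} = - \frac{210496}{3}$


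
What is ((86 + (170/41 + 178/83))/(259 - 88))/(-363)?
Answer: -314066/211234419 ≈ -0.0014868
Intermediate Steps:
((86 + (170/41 + 178/83))/(259 - 88))/(-363) = ((86 + (170*(1/41) + 178*(1/83)))/171)*(-1/363) = ((86 + (170/41 + 178/83))*(1/171))*(-1/363) = ((86 + 21408/3403)*(1/171))*(-1/363) = ((314066/3403)*(1/171))*(-1/363) = (314066/581913)*(-1/363) = -314066/211234419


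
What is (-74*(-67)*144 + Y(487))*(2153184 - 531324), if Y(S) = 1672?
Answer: 1160641940640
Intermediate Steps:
(-74*(-67)*144 + Y(487))*(2153184 - 531324) = (-74*(-67)*144 + 1672)*(2153184 - 531324) = (4958*144 + 1672)*1621860 = (713952 + 1672)*1621860 = 715624*1621860 = 1160641940640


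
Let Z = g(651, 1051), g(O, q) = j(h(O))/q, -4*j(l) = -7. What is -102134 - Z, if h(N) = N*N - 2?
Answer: -429371343/4204 ≈ -1.0213e+5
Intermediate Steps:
h(N) = -2 + N**2 (h(N) = N**2 - 2 = -2 + N**2)
j(l) = 7/4 (j(l) = -1/4*(-7) = 7/4)
g(O, q) = 7/(4*q)
Z = 7/4204 (Z = (7/4)/1051 = (7/4)*(1/1051) = 7/4204 ≈ 0.0016651)
-102134 - Z = -102134 - 1*7/4204 = -102134 - 7/4204 = -429371343/4204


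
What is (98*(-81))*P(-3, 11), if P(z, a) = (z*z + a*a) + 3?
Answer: -1055754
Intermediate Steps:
P(z, a) = 3 + a² + z² (P(z, a) = (z² + a²) + 3 = (a² + z²) + 3 = 3 + a² + z²)
(98*(-81))*P(-3, 11) = (98*(-81))*(3 + 11² + (-3)²) = -7938*(3 + 121 + 9) = -7938*133 = -1055754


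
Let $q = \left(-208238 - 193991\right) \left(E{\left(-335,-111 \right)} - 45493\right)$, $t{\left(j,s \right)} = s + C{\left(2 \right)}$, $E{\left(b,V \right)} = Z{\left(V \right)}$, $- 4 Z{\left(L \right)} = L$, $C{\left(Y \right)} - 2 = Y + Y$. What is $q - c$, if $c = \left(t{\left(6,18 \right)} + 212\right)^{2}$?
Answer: $\frac{73149545385}{4} \approx 1.8287 \cdot 10^{10}$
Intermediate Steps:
$C{\left(Y \right)} = 2 + 2 Y$ ($C{\left(Y \right)} = 2 + \left(Y + Y\right) = 2 + 2 Y$)
$Z{\left(L \right)} = - \frac{L}{4}$
$E{\left(b,V \right)} = - \frac{V}{4}$
$t{\left(j,s \right)} = 6 + s$ ($t{\left(j,s \right)} = s + \left(2 + 2 \cdot 2\right) = s + \left(2 + 4\right) = s + 6 = 6 + s$)
$q = \frac{73149768169}{4}$ ($q = \left(-208238 - 193991\right) \left(\left(- \frac{1}{4}\right) \left(-111\right) - 45493\right) = - 402229 \left(\frac{111}{4} - 45493\right) = \left(-402229\right) \left(- \frac{181861}{4}\right) = \frac{73149768169}{4} \approx 1.8287 \cdot 10^{10}$)
$c = 55696$ ($c = \left(\left(6 + 18\right) + 212\right)^{2} = \left(24 + 212\right)^{2} = 236^{2} = 55696$)
$q - c = \frac{73149768169}{4} - 55696 = \frac{73149545385}{4}$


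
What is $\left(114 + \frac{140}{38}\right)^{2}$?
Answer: $\frac{4999696}{361} \approx 13850.0$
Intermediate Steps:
$\left(114 + \frac{140}{38}\right)^{2} = \left(114 + 140 \cdot \frac{1}{38}\right)^{2} = \left(114 + \frac{70}{19}\right)^{2} = \left(\frac{2236}{19}\right)^{2} = \frac{4999696}{361}$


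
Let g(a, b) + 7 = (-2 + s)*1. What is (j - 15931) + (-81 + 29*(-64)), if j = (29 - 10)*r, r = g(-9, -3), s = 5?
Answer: -17944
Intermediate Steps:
g(a, b) = -4 (g(a, b) = -7 + (-2 + 5)*1 = -7 + 3*1 = -7 + 3 = -4)
r = -4
j = -76 (j = (29 - 10)*(-4) = 19*(-4) = -76)
(j - 15931) + (-81 + 29*(-64)) = (-76 - 15931) + (-81 + 29*(-64)) = -16007 + (-81 - 1856) = -16007 - 1937 = -17944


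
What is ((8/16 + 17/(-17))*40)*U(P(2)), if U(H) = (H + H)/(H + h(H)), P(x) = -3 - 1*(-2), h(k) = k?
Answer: -20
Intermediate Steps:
P(x) = -1 (P(x) = -3 + 2 = -1)
U(H) = 1 (U(H) = (H + H)/(H + H) = (2*H)/((2*H)) = (2*H)*(1/(2*H)) = 1)
((8/16 + 17/(-17))*40)*U(P(2)) = ((8/16 + 17/(-17))*40)*1 = ((8*(1/16) + 17*(-1/17))*40)*1 = ((½ - 1)*40)*1 = -½*40*1 = -20*1 = -20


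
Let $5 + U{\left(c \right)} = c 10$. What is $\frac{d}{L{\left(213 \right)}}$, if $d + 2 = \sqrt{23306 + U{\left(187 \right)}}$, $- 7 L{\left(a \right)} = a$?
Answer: $\frac{14}{213} - \frac{7 \sqrt{25171}}{213} \approx -5.1482$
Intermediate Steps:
$L{\left(a \right)} = - \frac{a}{7}$
$U{\left(c \right)} = -5 + 10 c$ ($U{\left(c \right)} = -5 + c 10 = -5 + 10 c$)
$d = -2 + \sqrt{25171}$ ($d = -2 + \sqrt{23306 + \left(-5 + 10 \cdot 187\right)} = -2 + \sqrt{23306 + \left(-5 + 1870\right)} = -2 + \sqrt{23306 + 1865} = -2 + \sqrt{25171} \approx 156.65$)
$\frac{d}{L{\left(213 \right)}} = \frac{-2 + \sqrt{25171}}{\left(- \frac{1}{7}\right) 213} = \frac{-2 + \sqrt{25171}}{- \frac{213}{7}} = \left(-2 + \sqrt{25171}\right) \left(- \frac{7}{213}\right) = \frac{14}{213} - \frac{7 \sqrt{25171}}{213}$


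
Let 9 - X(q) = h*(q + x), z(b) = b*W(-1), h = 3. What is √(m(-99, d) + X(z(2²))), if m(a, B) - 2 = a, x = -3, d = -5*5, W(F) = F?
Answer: I*√67 ≈ 8.1853*I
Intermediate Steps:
d = -25
m(a, B) = 2 + a
z(b) = -b (z(b) = b*(-1) = -b)
X(q) = 18 - 3*q (X(q) = 9 - 3*(q - 3) = 9 - 3*(-3 + q) = 9 - (-9 + 3*q) = 9 + (9 - 3*q) = 18 - 3*q)
√(m(-99, d) + X(z(2²))) = √((2 - 99) + (18 - (-3)*2²)) = √(-97 + (18 - (-3)*4)) = √(-97 + (18 - 3*(-4))) = √(-97 + (18 + 12)) = √(-97 + 30) = √(-67) = I*√67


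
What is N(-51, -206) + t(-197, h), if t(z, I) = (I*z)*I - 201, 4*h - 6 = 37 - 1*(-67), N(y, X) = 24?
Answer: -596633/4 ≈ -1.4916e+5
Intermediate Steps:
h = 55/2 (h = 3/2 + (37 - 1*(-67))/4 = 3/2 + (37 + 67)/4 = 3/2 + (1/4)*104 = 3/2 + 26 = 55/2 ≈ 27.500)
t(z, I) = -201 + z*I**2 (t(z, I) = z*I**2 - 201 = -201 + z*I**2)
N(-51, -206) + t(-197, h) = 24 + (-201 - 197*(55/2)**2) = 24 + (-201 - 197*3025/4) = 24 + (-201 - 595925/4) = 24 - 596729/4 = -596633/4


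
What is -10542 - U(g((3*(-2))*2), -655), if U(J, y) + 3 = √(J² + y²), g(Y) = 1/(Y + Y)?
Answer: -10539 - √247118401/24 ≈ -11194.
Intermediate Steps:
g(Y) = 1/(2*Y)
U(J, y) = -3 + √(J² + y²)
-10542 - U(g((3*(-2))*2), -655) = -10542 - (-3 + √((1/(2*(((3*(-2))*2))))² + (-655)²)) = -10542 - (-3 + √((1/(2*((-6*2))))² + 429025)) = -10542 - (-3 + √(((½)/(-12))² + 429025)) = -10542 - (-3 + √(((½)*(-1/12))² + 429025)) = -10542 - (-3 + √((-1/24)² + 429025)) = -10542 - (-3 + √(1/576 + 429025)) = -10542 - (-3 + √(247118401/576)) = -10542 - (-3 + √247118401/24) = -10542 + (3 - √247118401/24) = -10539 - √247118401/24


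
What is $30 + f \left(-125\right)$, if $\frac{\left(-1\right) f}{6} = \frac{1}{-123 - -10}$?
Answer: $\frac{2640}{113} \approx 23.363$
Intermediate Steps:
$f = \frac{6}{113}$ ($f = - \frac{6}{-123 - -10} = - \frac{6}{-123 + 10} = - \frac{6}{-113} = \left(-6\right) \left(- \frac{1}{113}\right) = \frac{6}{113} \approx 0.053097$)
$30 + f \left(-125\right) = 30 + \frac{6}{113} \left(-125\right) = 30 - \frac{750}{113} = \frac{2640}{113}$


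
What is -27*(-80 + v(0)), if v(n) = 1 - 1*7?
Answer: 2322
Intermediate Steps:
v(n) = -6 (v(n) = 1 - 7 = -6)
-27*(-80 + v(0)) = -27*(-80 - 6) = -27*(-86) = 2322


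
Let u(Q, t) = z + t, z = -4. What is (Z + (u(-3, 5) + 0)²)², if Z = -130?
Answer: 16641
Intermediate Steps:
u(Q, t) = -4 + t
(Z + (u(-3, 5) + 0)²)² = (-130 + ((-4 + 5) + 0)²)² = (-130 + (1 + 0)²)² = (-130 + 1²)² = (-130 + 1)² = (-129)² = 16641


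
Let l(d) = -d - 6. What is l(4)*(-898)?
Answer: 8980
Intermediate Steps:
l(d) = -6 - d
l(4)*(-898) = (-6 - 1*4)*(-898) = (-6 - 4)*(-898) = -10*(-898) = 8980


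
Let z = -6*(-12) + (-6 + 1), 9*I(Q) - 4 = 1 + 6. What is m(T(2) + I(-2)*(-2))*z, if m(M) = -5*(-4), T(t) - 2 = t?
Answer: 1340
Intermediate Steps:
T(t) = 2 + t
I(Q) = 11/9 (I(Q) = 4/9 + (1 + 6)/9 = 4/9 + (1/9)*7 = 4/9 + 7/9 = 11/9)
m(M) = 20
z = 67 (z = 72 - 5 = 67)
m(T(2) + I(-2)*(-2))*z = 20*67 = 1340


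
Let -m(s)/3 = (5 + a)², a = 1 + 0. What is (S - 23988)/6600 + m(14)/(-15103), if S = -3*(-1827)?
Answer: -8448437/3020600 ≈ -2.7969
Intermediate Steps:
S = 5481
a = 1
m(s) = -108 (m(s) = -3*(5 + 1)² = -3*6² = -3*36 = -108)
(S - 23988)/6600 + m(14)/(-15103) = (5481 - 23988)/6600 - 108/(-15103) = -18507*1/6600 - 108*(-1/15103) = -6169/2200 + 108/15103 = -8448437/3020600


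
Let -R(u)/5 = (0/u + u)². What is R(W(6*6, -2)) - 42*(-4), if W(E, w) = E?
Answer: -6312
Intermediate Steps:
R(u) = -5*u² (R(u) = -5*(0/u + u)² = -5*(0 + u)² = -5*u²)
R(W(6*6, -2)) - 42*(-4) = -5*(6*6)² - 42*(-4) = -5*36² + 168 = -5*1296 + 168 = -6480 + 168 = -6312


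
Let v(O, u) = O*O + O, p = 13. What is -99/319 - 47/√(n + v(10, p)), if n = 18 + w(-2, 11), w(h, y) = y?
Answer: -9/29 - 47*√139/139 ≈ -4.2968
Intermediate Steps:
n = 29 (n = 18 + 11 = 29)
v(O, u) = O + O² (v(O, u) = O² + O = O + O²)
-99/319 - 47/√(n + v(10, p)) = -99/319 - 47/√(29 + 10*(1 + 10)) = -99*1/319 - 47/√(29 + 10*11) = -9/29 - 47/√(29 + 110) = -9/29 - 47*√139/139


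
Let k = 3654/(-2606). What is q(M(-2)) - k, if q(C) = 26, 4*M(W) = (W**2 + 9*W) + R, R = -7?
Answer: 35705/1303 ≈ 27.402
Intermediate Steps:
M(W) = -7/4 + W**2/4 + 9*W/4 (M(W) = ((W**2 + 9*W) - 7)/4 = (-7 + W**2 + 9*W)/4 = -7/4 + W**2/4 + 9*W/4)
k = -1827/1303 (k = 3654*(-1/2606) = -1827/1303 ≈ -1.4021)
q(M(-2)) - k = 26 - 1*(-1827/1303) = 26 + 1827/1303 = 35705/1303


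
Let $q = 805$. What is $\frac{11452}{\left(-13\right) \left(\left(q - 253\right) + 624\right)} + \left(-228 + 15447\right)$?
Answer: $\frac{8309165}{546} \approx 15218.0$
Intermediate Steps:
$\frac{11452}{\left(-13\right) \left(\left(q - 253\right) + 624\right)} + \left(-228 + 15447\right) = \frac{11452}{\left(-13\right) \left(\left(805 - 253\right) + 624\right)} + \left(-228 + 15447\right) = \frac{11452}{\left(-13\right) \left(552 + 624\right)} + 15219 = \frac{11452}{\left(-13\right) 1176} + 15219 = \frac{11452}{-15288} + 15219 = 11452 \left(- \frac{1}{15288}\right) + 15219 = - \frac{409}{546} + 15219 = \frac{8309165}{546}$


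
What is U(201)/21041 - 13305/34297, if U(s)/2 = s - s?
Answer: -13305/34297 ≈ -0.38793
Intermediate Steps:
U(s) = 0 (U(s) = 2*(s - s) = 2*0 = 0)
U(201)/21041 - 13305/34297 = 0/21041 - 13305/34297 = 0*(1/21041) - 13305*1/34297 = 0 - 13305/34297 = -13305/34297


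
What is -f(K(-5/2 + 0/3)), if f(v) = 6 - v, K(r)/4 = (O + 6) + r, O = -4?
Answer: -8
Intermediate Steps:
K(r) = 8 + 4*r (K(r) = 4*((-4 + 6) + r) = 4*(2 + r) = 8 + 4*r)
-f(K(-5/2 + 0/3)) = -(6 - (8 + 4*(-5/2 + 0/3))) = -(6 - (8 + 4*(-5*½ + 0*(⅓)))) = -(6 - (8 + 4*(-5/2 + 0))) = -(6 - (8 + 4*(-5/2))) = -(6 - (8 - 10)) = -(6 - 1*(-2)) = -(6 + 2) = -1*8 = -8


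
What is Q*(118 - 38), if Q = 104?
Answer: 8320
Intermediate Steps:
Q*(118 - 38) = 104*(118 - 38) = 104*80 = 8320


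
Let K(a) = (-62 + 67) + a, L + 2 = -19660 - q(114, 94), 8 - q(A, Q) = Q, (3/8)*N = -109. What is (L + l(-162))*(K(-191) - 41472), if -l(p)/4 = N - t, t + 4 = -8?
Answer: 769062224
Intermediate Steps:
N = -872/3 (N = (8/3)*(-109) = -872/3 ≈ -290.67)
t = -12 (t = -4 - 8 = -12)
q(A, Q) = 8 - Q
L = -19576 (L = -2 + (-19660 - (8 - 1*94)) = -2 + (-19660 - (8 - 94)) = -2 + (-19660 - 1*(-86)) = -2 + (-19660 + 86) = -2 - 19574 = -19576)
l(p) = 3344/3 (l(p) = -4*(-872/3 - 1*(-12)) = -4*(-872/3 + 12) = -4*(-836/3) = 3344/3)
K(a) = 5 + a
(L + l(-162))*(K(-191) - 41472) = (-19576 + 3344/3)*((5 - 191) - 41472) = -55384*(-186 - 41472)/3 = -55384/3*(-41658) = 769062224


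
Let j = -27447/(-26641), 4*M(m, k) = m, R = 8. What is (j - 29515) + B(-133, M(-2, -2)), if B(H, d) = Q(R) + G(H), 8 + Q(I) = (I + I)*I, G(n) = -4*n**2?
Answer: -2668095344/26641 ≈ -1.0015e+5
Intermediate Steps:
M(m, k) = m/4
j = 27447/26641 (j = -27447*(-1/26641) = 27447/26641 ≈ 1.0303)
Q(I) = -8 + 2*I**2 (Q(I) = -8 + (I + I)*I = -8 + (2*I)*I = -8 + 2*I**2)
B(H, d) = 120 - 4*H**2 (B(H, d) = (-8 + 2*8**2) - 4*H**2 = (-8 + 2*64) - 4*H**2 = (-8 + 128) - 4*H**2 = 120 - 4*H**2)
(j - 29515) + B(-133, M(-2, -2)) = (27447/26641 - 29515) + (120 - 4*(-133)**2) = -786281668/26641 + (120 - 4*17689) = -786281668/26641 + (120 - 70756) = -786281668/26641 - 70636 = -2668095344/26641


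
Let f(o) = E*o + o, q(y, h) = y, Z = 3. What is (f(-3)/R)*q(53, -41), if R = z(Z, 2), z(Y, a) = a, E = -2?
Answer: 159/2 ≈ 79.500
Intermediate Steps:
f(o) = -o (f(o) = -2*o + o = -o)
R = 2
(f(-3)/R)*q(53, -41) = (-1*(-3)/2)*53 = (3*(½))*53 = (3/2)*53 = 159/2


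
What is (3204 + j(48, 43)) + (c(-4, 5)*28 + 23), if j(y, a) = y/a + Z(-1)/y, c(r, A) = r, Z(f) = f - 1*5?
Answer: 1071901/344 ≈ 3116.0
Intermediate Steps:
Z(f) = -5 + f (Z(f) = f - 5 = -5 + f)
j(y, a) = -6/y + y/a (j(y, a) = y/a + (-5 - 1)/y = y/a - 6/y = -6/y + y/a)
(3204 + j(48, 43)) + (c(-4, 5)*28 + 23) = (3204 + (-6/48 + 48/43)) + (-4*28 + 23) = (3204 + (-6*1/48 + 48*(1/43))) + (-112 + 23) = (3204 + (-⅛ + 48/43)) - 89 = (3204 + 341/344) - 89 = 1102517/344 - 89 = 1071901/344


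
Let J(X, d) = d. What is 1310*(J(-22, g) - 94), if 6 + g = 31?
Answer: -90390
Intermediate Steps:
g = 25 (g = -6 + 31 = 25)
1310*(J(-22, g) - 94) = 1310*(25 - 94) = 1310*(-69) = -90390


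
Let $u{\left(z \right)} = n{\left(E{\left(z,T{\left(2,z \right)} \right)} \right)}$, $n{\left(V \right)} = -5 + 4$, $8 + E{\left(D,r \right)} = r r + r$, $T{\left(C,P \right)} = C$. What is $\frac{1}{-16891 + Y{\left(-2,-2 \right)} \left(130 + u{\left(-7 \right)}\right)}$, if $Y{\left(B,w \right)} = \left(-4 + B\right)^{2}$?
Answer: $- \frac{1}{12247} \approx -8.1653 \cdot 10^{-5}$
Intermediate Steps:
$E{\left(D,r \right)} = -8 + r + r^{2}$ ($E{\left(D,r \right)} = -8 + \left(r r + r\right) = -8 + \left(r^{2} + r\right) = -8 + \left(r + r^{2}\right) = -8 + r + r^{2}$)
$n{\left(V \right)} = -1$
$u{\left(z \right)} = -1$
$\frac{1}{-16891 + Y{\left(-2,-2 \right)} \left(130 + u{\left(-7 \right)}\right)} = \frac{1}{-16891 + \left(-4 - 2\right)^{2} \left(130 - 1\right)} = \frac{1}{-16891 + \left(-6\right)^{2} \cdot 129} = \frac{1}{-16891 + 36 \cdot 129} = \frac{1}{-16891 + 4644} = \frac{1}{-12247} = - \frac{1}{12247}$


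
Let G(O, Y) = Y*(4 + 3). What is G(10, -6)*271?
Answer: -11382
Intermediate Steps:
G(O, Y) = 7*Y (G(O, Y) = Y*7 = 7*Y)
G(10, -6)*271 = (7*(-6))*271 = -42*271 = -11382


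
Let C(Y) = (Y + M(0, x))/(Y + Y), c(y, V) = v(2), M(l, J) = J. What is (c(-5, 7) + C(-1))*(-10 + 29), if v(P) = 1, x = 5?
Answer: -19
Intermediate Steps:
c(y, V) = 1
C(Y) = (5 + Y)/(2*Y) (C(Y) = (Y + 5)/(Y + Y) = (5 + Y)/((2*Y)) = (5 + Y)*(1/(2*Y)) = (5 + Y)/(2*Y))
(c(-5, 7) + C(-1))*(-10 + 29) = (1 + (½)*(5 - 1)/(-1))*(-10 + 29) = (1 + (½)*(-1)*4)*19 = (1 - 2)*19 = -1*19 = -19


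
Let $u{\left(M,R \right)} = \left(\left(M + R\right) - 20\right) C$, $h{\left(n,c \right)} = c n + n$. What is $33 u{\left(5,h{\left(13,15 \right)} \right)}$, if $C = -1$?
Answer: $-6369$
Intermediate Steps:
$h{\left(n,c \right)} = n + c n$
$u{\left(M,R \right)} = 20 - M - R$ ($u{\left(M,R \right)} = \left(\left(M + R\right) - 20\right) \left(-1\right) = \left(-20 + M + R\right) \left(-1\right) = 20 - M - R$)
$33 u{\left(5,h{\left(13,15 \right)} \right)} = 33 \left(20 - 5 - 13 \left(1 + 15\right)\right) = 33 \left(20 - 5 - 13 \cdot 16\right) = 33 \left(20 - 5 - 208\right) = 33 \left(-193\right) = -6369$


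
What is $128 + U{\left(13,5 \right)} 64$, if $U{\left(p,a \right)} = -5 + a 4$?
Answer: $1088$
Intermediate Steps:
$U{\left(p,a \right)} = -5 + 4 a$
$128 + U{\left(13,5 \right)} 64 = 128 + \left(-5 + 4 \cdot 5\right) 64 = 128 + \left(-5 + 20\right) 64 = 128 + 15 \cdot 64 = 128 + 960 = 1088$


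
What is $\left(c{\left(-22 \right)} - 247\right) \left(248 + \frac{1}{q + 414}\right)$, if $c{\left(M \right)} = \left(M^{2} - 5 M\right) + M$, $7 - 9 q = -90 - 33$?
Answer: $\frac{310796525}{3856} \approx 80601.0$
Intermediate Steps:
$q = \frac{130}{9}$ ($q = \frac{7}{9} - \frac{-90 - 33}{9} = \frac{7}{9} - - \frac{41}{3} = \frac{7}{9} + \frac{41}{3} = \frac{130}{9} \approx 14.444$)
$c{\left(M \right)} = M^{2} - 4 M$
$\left(c{\left(-22 \right)} - 247\right) \left(248 + \frac{1}{q + 414}\right) = \left(- 22 \left(-4 - 22\right) - 247\right) \left(248 + \frac{1}{\frac{130}{9} + 414}\right) = \left(\left(-22\right) \left(-26\right) - 247\right) \left(248 + \frac{1}{\frac{3856}{9}}\right) = \left(572 - 247\right) \left(248 + \frac{9}{3856}\right) = 325 \cdot \frac{956297}{3856} = \frac{310796525}{3856}$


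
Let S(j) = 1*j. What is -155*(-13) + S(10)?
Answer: 2025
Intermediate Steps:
S(j) = j
-155*(-13) + S(10) = -155*(-13) + 10 = 2015 + 10 = 2025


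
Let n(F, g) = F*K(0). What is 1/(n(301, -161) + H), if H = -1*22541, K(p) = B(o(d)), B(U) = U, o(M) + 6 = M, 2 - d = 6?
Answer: -1/25551 ≈ -3.9137e-5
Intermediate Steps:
d = -4 (d = 2 - 1*6 = 2 - 6 = -4)
o(M) = -6 + M
K(p) = -10 (K(p) = -6 - 4 = -10)
H = -22541
n(F, g) = -10*F (n(F, g) = F*(-10) = -10*F)
1/(n(301, -161) + H) = 1/(-10*301 - 22541) = 1/(-3010 - 22541) = 1/(-25551) = -1/25551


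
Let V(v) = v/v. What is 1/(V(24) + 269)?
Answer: 1/270 ≈ 0.0037037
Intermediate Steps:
V(v) = 1
1/(V(24) + 269) = 1/(1 + 269) = 1/270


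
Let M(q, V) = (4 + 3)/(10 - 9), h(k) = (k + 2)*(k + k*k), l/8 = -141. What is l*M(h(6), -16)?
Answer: -7896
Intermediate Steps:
l = -1128 (l = 8*(-141) = -1128)
h(k) = (2 + k)*(k + k**2)
M(q, V) = 7 (M(q, V) = 7/1 = 7*1 = 7)
l*M(h(6), -16) = -1128*7 = -7896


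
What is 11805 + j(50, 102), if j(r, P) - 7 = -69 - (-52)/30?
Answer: 176171/15 ≈ 11745.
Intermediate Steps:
j(r, P) = -904/15 (j(r, P) = 7 + (-69 - (-52)/30) = 7 + (-69 - 1*(-26/15)) = 7 + (-69 + 26/15) = 7 - 1009/15 = -904/15)
11805 + j(50, 102) = 11805 - 904/15 = 176171/15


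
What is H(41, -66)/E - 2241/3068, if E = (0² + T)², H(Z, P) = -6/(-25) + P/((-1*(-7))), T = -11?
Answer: -52386519/64964900 ≈ -0.80638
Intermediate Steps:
H(Z, P) = 6/25 + P/7 (H(Z, P) = -6*(-1/25) + P/7 = 6/25 + P*(⅐) = 6/25 + P/7)
E = 121 (E = (0² - 11)² = (0 - 11)² = (-11)² = 121)
H(41, -66)/E - 2241/3068 = (6/25 + (⅐)*(-66))/121 - 2241/3068 = (6/25 - 66/7)*(1/121) - 2241*1/3068 = -1608/175*1/121 - 2241/3068 = -1608/21175 - 2241/3068 = -52386519/64964900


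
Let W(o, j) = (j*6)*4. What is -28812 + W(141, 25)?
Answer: -28212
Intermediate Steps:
W(o, j) = 24*j (W(o, j) = (6*j)*4 = 24*j)
-28812 + W(141, 25) = -28812 + 24*25 = -28812 + 600 = -28212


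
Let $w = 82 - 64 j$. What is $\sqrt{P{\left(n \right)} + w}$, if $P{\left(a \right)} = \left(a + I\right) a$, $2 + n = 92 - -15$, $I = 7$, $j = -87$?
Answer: $\sqrt{17410} \approx 131.95$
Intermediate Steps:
$n = 105$ ($n = -2 + \left(92 - -15\right) = -2 + \left(92 + 15\right) = -2 + 107 = 105$)
$P{\left(a \right)} = a \left(7 + a\right)$ ($P{\left(a \right)} = \left(a + 7\right) a = \left(7 + a\right) a = a \left(7 + a\right)$)
$w = 5650$ ($w = 82 - -5568 = 82 + 5568 = 5650$)
$\sqrt{P{\left(n \right)} + w} = \sqrt{105 \left(7 + 105\right) + 5650} = \sqrt{105 \cdot 112 + 5650} = \sqrt{11760 + 5650} = \sqrt{17410}$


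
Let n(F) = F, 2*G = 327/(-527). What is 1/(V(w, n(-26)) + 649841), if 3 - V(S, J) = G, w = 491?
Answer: 1054/684935903 ≈ 1.5388e-6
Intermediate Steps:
G = -327/1054 (G = (327/(-527))/2 = (327*(-1/527))/2 = (1/2)*(-327/527) = -327/1054 ≈ -0.31025)
V(S, J) = 3489/1054 (V(S, J) = 3 - 1*(-327/1054) = 3 + 327/1054 = 3489/1054)
1/(V(w, n(-26)) + 649841) = 1/(3489/1054 + 649841) = 1/(684935903/1054) = 1054/684935903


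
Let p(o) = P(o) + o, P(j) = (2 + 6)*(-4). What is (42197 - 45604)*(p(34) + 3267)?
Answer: -11137483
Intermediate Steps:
P(j) = -32 (P(j) = 8*(-4) = -32)
p(o) = -32 + o
(42197 - 45604)*(p(34) + 3267) = (42197 - 45604)*((-32 + 34) + 3267) = -3407*(2 + 3267) = -3407*3269 = -11137483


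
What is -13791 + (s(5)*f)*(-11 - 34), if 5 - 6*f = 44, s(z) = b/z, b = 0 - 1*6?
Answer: -14142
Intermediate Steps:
b = -6 (b = 0 - 6 = -6)
s(z) = -6/z
f = -13/2 (f = ⅚ - ⅙*44 = ⅚ - 22/3 = -13/2 ≈ -6.5000)
-13791 + (s(5)*f)*(-11 - 34) = -13791 + (-6/5*(-13/2))*(-11 - 34) = -13791 + (-6*⅕*(-13/2))*(-45) = -13791 - 6/5*(-13/2)*(-45) = -13791 + (39/5)*(-45) = -13791 - 351 = -14142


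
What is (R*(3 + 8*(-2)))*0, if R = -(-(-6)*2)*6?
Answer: 0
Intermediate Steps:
R = -72 (R = -(-3*(-4))*6 = -12*6 = -1*72 = -72)
(R*(3 + 8*(-2)))*0 = -72*(3 + 8*(-2))*0 = -72*(3 - 16)*0 = -72*(-13)*0 = 936*0 = 0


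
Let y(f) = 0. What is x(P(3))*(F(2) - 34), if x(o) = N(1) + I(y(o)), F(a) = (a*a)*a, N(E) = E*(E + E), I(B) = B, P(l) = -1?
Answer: -52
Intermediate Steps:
N(E) = 2*E² (N(E) = E*(2*E) = 2*E²)
F(a) = a³ (F(a) = a²*a = a³)
x(o) = 2 (x(o) = 2*1² + 0 = 2*1 + 0 = 2 + 0 = 2)
x(P(3))*(F(2) - 34) = 2*(2³ - 34) = 2*(8 - 34) = 2*(-26) = -52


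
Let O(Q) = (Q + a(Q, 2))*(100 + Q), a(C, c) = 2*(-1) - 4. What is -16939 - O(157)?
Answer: -55746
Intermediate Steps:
a(C, c) = -6 (a(C, c) = -2 - 4 = -6)
O(Q) = (-6 + Q)*(100 + Q) (O(Q) = (Q - 6)*(100 + Q) = (-6 + Q)*(100 + Q))
-16939 - O(157) = -16939 - (-600 + 157**2 + 94*157) = -16939 - (-600 + 24649 + 14758) = -16939 - 1*38807 = -16939 - 38807 = -55746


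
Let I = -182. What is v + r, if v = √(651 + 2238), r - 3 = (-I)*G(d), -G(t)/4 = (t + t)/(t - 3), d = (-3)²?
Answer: -2181 + 3*√321 ≈ -2127.3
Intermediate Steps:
d = 9
G(t) = -8*t/(-3 + t) (G(t) = -4*(t + t)/(t - 3) = -4*2*t/(-3 + t) = -8*t/(-3 + t))
r = -2181 (r = 3 + (-1*(-182))*(-8*9/(-3 + 9)) = 3 + 182*(-8*9/6) = 3 + 182*(-8*9*⅙) = 3 + 182*(-12) = 3 - 2184 = -2181)
v = 3*√321 (v = √2889 = 3*√321 ≈ 53.749)
v + r = 3*√321 - 2181 = -2181 + 3*√321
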